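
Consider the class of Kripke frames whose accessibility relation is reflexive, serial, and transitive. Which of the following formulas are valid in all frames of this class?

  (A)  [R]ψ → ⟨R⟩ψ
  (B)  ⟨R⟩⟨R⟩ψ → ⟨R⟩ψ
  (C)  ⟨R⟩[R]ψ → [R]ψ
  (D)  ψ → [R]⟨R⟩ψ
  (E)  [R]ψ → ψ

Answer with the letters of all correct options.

A, B, E

(A) [R]ψ → ⟨R⟩ψ (axiom D) characterises the serial frames. Every such R is serial — valid.
(B) the dual of axiom 4: valid iff R is transitive. Every such R is transitive — valid.
(C) ⟨R⟩[R]ψ → [R]ψ (the dual of axiom 5) characterises the euclidean frames. Such an R need not be euclidean — not valid.
(D) ψ → [R]⟨R⟩ψ (axiom B) characterises the symmetric frames. Such an R need not be symmetric — not valid.
(E) [R]ψ → ψ (axiom T) characterises the reflexive frames. Every such R is reflexive — valid.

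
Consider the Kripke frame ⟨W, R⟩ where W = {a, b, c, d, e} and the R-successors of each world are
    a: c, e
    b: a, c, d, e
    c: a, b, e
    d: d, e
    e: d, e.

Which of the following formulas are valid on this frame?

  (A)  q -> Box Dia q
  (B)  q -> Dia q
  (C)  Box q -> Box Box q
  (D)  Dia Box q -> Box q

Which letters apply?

none

R is not reflexive: not a R a.
R is not symmetric: a R e but not e R a.
R is not transitive: a R c and c R a but not a R a.
R is not euclidean: a R e and a R c but not e R c.
(A) q -> Box Dia q is axiom B; it is valid on a frame exactly when R is symmetric. R is not symmetric, so not valid.
(B) q -> Dia q (the dual of axiom T) characterises the reflexive frames. R is not reflexive — not valid.
(C) Box q -> Box Box q is axiom 4; it is valid on a frame exactly when R is transitive. R is not transitive, so not valid.
(D) Dia Box q -> Box q is the dual of axiom 5; it is valid on a frame exactly when R is euclidean. R is not euclidean, so not valid.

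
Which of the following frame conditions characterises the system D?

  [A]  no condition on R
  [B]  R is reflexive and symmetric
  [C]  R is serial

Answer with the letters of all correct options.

C

(A) this class determines K, not D.
(B) this class determines B (= KTB), not D.
(C) D is sound and complete for exactly this class.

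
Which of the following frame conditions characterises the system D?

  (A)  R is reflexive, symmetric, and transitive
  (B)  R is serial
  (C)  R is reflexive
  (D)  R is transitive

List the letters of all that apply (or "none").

B

(A) this class determines S5, not D.
(B) D is sound and complete for exactly this class.
(C) this class determines T (= KT), not D.
(D) this class determines K4, not D.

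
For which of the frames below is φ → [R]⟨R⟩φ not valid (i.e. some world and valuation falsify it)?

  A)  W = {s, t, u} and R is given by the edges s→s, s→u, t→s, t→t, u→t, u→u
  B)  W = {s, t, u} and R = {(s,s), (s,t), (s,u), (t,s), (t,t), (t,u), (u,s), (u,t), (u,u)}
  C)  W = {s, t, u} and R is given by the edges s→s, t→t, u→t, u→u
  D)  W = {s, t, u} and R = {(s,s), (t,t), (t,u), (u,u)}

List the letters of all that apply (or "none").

The schema φ → [R]⟨R⟩φ is axiom B; it is valid on a frame iff R is symmetric.
(A) R is not symmetric (s R u but not u R s), so the schema fails here.
(B) R is symmetric (every R-edge is matched by its reverse), so the schema is valid here.
(C) R is not symmetric (u R t but not t R u), so the schema fails here.
(D) R is not symmetric (t R u but not u R t), so the schema fails here.

A, C, D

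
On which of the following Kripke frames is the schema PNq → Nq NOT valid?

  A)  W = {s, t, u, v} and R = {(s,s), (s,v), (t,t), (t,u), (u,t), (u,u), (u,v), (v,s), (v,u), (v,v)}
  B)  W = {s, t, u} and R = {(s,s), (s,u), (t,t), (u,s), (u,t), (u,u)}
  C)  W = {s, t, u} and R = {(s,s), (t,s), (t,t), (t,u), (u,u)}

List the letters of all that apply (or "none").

A, B, C

The schema PNq → Nq is the dual of axiom 5; it is valid on a frame iff R is euclidean.
(A) R is not euclidean (u R t and u R v but not t R v), so the schema fails here.
(B) R is not euclidean (u R s and u R t but not s R t), so the schema fails here.
(C) R is not euclidean (t R s and t R t but not s R t), so the schema fails here.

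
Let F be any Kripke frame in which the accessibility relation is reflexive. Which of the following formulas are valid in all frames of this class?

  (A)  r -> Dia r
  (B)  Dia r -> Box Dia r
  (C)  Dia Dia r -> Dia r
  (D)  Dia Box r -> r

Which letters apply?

A reflexive relation is serial.
(A) r -> Dia r is the dual of axiom T, which corresponds to reflexivity. Every such R is reflexive — valid.
(B) Dia r -> Box Dia r is axiom 5, which corresponds to the euclidean property. Such an R need not be euclidean — not valid.
(C) the dual of axiom 4: valid iff R is transitive. Such an R need not be transitive — not valid.
(D) Dia Box r -> r (the dual of axiom B) characterises the symmetric frames. Such an R need not be symmetric — not valid.

A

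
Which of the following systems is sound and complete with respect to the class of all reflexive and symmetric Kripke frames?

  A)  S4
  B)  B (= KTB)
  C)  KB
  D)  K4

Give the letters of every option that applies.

B

(A) S4 is determined by the class of reflexive and transitive frames.
(B) B (= KTB) is determined by exactly this class.
(C) KB is determined by the class of symmetric frames.
(D) K4 is determined by the class of transitive frames.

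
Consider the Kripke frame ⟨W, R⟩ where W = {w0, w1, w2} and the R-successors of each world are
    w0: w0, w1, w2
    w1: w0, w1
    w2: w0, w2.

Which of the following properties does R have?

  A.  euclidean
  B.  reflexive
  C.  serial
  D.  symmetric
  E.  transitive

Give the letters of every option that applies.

(A) not euclidean: w0 R w1 and w0 R w2 but not w1 R w2.
(B) reflexive: each world relates to itself.
(C) serial: every world has an R-successor.
(D) symmetric: every R-edge is matched by its reverse.
(E) not transitive: w1 R w0 and w0 R w2 but not w1 R w2.

B, C, D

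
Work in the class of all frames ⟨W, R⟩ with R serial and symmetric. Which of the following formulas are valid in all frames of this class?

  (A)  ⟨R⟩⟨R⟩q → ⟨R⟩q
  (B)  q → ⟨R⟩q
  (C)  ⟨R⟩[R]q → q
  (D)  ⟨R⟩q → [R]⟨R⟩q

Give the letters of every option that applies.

C

(A) ⟨R⟩⟨R⟩q → ⟨R⟩q is the dual of axiom 4, which corresponds to transitivity. Such an R need not be transitive — not valid.
(B) q → ⟨R⟩q is the dual of axiom T; it is valid on a frame exactly when R is reflexive. Such an R need not be reflexive, so not valid.
(C) ⟨R⟩[R]q → q is the dual of axiom B, which corresponds to symmetry. Every such R is symmetric — valid.
(D) axiom 5: valid iff R is euclidean. Such an R need not be euclidean — not valid.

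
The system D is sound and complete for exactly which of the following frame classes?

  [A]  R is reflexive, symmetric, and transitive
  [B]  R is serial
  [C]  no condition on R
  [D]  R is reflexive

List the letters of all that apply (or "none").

B

(A) this class determines S5, not D.
(B) D is sound and complete for exactly this class.
(C) this class determines K, not D.
(D) this class determines T (= KT), not D.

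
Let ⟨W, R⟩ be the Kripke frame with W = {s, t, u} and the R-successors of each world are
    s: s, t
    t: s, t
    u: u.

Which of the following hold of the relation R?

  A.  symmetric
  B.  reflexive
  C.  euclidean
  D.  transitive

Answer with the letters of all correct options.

A, B, C, D

(A) symmetric: every R-edge is matched by its reverse.
(B) reflexive: each world relates to itself.
(C) euclidean: any two R-successors of the same world are R-related.
(D) transitive: R is closed under composition.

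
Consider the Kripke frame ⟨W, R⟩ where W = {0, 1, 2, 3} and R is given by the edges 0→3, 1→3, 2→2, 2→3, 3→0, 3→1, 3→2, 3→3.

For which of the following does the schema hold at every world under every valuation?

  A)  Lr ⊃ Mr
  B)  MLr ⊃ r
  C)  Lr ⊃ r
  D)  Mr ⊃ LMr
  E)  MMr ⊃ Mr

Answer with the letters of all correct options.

A, B

R is not reflexive: not 0 R 0.
R is symmetric: every R-edge is matched by its reverse.
R is not transitive: 0 R 3 and 3 R 0 but not 0 R 0.
R is not euclidean: 3 R 0 and 3 R 1 but not 0 R 1.
R is serial: every world has an R-successor.
(A) Lr ⊃ Mr is axiom D; it is valid on a frame exactly when R is serial. R is serial, so valid.
(B) the dual of axiom B: valid iff R is symmetric. R is symmetric — valid.
(C) axiom T: valid iff R is reflexive. R is not reflexive — not valid.
(D) Mr ⊃ LMr is axiom 5; it is valid on a frame exactly when R is euclidean. R is not euclidean, so not valid.
(E) MMr ⊃ Mr is the dual of axiom 4; it is valid on a frame exactly when R is transitive. R is not transitive, so not valid.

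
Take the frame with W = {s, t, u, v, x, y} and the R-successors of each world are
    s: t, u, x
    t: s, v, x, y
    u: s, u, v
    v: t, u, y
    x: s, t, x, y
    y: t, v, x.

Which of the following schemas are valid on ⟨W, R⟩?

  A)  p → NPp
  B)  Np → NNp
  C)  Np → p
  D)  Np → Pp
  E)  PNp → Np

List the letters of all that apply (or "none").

R is not reflexive: not s R s.
R is symmetric: every R-edge is matched by its reverse.
R is not transitive: s R t and t R s but not s R s.
R is not euclidean: s R t and s R u but not t R u.
R is serial: every world has an R-successor.
(A) p → NPp is axiom B; it is valid on a frame exactly when R is symmetric. R is symmetric, so valid.
(B) Np → NNp (axiom 4) characterises the transitive frames. R is not transitive — not valid.
(C) Np → p (axiom T) characterises the reflexive frames. R is not reflexive — not valid.
(D) Np → Pp (axiom D) characterises the serial frames. R is serial — valid.
(E) PNp → Np is the dual of axiom 5; it is valid on a frame exactly when R is euclidean. R is not euclidean, so not valid.

A, D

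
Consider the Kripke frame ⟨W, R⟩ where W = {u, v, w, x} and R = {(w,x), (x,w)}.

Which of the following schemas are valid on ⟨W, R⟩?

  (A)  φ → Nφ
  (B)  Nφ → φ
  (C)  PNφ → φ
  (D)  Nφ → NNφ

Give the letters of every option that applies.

R is not reflexive: not u R u.
R is symmetric: every R-edge is matched by its reverse.
R is not transitive: w R x and x R w but not w R w.
R is not a subset of the identity: w R x with w ≠ x.
(A) φ → Nφ (equivalent to ◇p→p) corresponds to R being a subset of the identity. Here R ⊄ identity, so not valid.
(B) Nφ → φ is axiom T, which corresponds to reflexivity. R is not reflexive — not valid.
(C) PNφ → φ is the dual of axiom B; it is valid on a frame exactly when R is symmetric. R is symmetric, so valid.
(D) axiom 4: valid iff R is transitive. R is not transitive — not valid.

C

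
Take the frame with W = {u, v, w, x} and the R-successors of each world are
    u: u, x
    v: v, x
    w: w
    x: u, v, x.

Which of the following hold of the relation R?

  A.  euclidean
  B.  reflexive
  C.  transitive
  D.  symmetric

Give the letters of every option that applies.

B, D

(A) not euclidean: x R u and x R v but not u R v.
(B) reflexive: each world relates to itself.
(C) not transitive: u R x and x R v but not u R v.
(D) symmetric: every R-edge is matched by its reverse.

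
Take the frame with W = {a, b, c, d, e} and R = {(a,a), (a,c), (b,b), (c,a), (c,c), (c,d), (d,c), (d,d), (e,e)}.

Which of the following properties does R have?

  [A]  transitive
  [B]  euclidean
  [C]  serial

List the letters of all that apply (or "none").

C

(A) not transitive: a R c and c R d but not a R d.
(B) not euclidean: c R a and c R d but not a R d.
(C) serial: every world has an R-successor.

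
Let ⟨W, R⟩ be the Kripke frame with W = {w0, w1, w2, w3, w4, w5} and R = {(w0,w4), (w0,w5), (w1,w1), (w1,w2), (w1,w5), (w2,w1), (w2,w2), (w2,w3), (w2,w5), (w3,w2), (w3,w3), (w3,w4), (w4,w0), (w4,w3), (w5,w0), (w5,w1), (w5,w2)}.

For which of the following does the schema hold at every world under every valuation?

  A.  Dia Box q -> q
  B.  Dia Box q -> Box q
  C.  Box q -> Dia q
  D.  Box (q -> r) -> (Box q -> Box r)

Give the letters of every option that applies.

R is symmetric: every R-edge is matched by its reverse.
R is not euclidean: w0 R w4 and w0 R w5 but not w4 R w5.
R is serial: every world has an R-successor.
(A) Dia Box q -> q is the dual of axiom B, which corresponds to symmetry. R is symmetric — valid.
(B) Dia Box q -> Box q is the dual of axiom 5, which corresponds to the euclidean property. R is not euclidean — not valid.
(C) Box q -> Dia q is axiom D, which corresponds to seriality. R is serial — valid.
(D) this is just K, valid on every normal frame.

A, C, D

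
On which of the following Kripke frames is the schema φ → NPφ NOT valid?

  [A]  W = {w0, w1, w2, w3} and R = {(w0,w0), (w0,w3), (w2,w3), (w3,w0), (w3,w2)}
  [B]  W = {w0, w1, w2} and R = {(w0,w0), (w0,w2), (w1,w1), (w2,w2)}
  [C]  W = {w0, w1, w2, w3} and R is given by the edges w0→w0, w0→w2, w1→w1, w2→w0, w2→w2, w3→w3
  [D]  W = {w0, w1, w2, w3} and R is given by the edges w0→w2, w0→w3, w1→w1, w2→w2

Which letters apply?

B, D

The schema φ → NPφ is axiom B; it is valid on a frame iff R is symmetric.
(A) R is symmetric (every R-edge is matched by its reverse), so the schema is valid here.
(B) R is not symmetric (w0 R w2 but not w2 R w0), so the schema fails here.
(C) R is symmetric (every R-edge is matched by its reverse), so the schema is valid here.
(D) R is not symmetric (w0 R w2 but not w2 R w0), so the schema fails here.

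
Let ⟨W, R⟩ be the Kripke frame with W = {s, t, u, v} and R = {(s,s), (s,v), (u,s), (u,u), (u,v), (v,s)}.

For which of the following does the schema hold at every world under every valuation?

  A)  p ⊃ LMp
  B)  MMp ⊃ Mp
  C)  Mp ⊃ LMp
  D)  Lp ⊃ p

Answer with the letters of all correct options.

R is not reflexive: not t R t.
R is not symmetric: u R s but not s R u.
R is not transitive: v R s and s R v but not v R v.
R is not euclidean: u R s and u R u but not s R u.
(A) p ⊃ LMp is axiom B, which corresponds to symmetry. R is not symmetric — not valid.
(B) MMp ⊃ Mp is the dual of axiom 4, which corresponds to transitivity. R is not transitive — not valid.
(C) Mp ⊃ LMp (axiom 5) characterises the euclidean frames. R is not euclidean — not valid.
(D) Lp ⊃ p is axiom T; it is valid on a frame exactly when R is reflexive. R is not reflexive, so not valid.

none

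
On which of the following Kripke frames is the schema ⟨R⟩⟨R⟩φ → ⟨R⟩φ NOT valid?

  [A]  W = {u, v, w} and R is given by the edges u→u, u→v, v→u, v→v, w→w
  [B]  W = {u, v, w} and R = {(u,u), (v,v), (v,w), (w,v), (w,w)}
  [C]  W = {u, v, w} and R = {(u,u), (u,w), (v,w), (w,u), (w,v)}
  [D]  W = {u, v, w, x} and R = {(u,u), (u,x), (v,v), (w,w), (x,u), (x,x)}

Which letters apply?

The schema ⟨R⟩⟨R⟩φ → ⟨R⟩φ is the dual of axiom 4; it is valid on a frame iff R is transitive.
(A) R is transitive (R is closed under composition), so the schema is valid here.
(B) R is transitive (R is closed under composition), so the schema is valid here.
(C) R is not transitive (u R w and w R v but not u R v), so the schema fails here.
(D) R is transitive (R is closed under composition), so the schema is valid here.

C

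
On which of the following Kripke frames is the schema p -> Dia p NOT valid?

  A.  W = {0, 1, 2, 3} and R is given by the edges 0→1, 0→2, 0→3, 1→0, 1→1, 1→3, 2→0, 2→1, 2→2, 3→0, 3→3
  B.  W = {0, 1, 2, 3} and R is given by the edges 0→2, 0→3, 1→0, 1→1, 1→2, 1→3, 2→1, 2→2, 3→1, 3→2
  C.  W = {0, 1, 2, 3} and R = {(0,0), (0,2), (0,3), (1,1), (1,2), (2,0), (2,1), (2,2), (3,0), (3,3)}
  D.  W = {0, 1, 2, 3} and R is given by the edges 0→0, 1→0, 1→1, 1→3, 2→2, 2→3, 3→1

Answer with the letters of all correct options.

The schema p -> Dia p is the dual of axiom T; it is valid on a frame iff R is reflexive.
(A) R is not reflexive (not 0 R 0), so the schema fails here.
(B) R is not reflexive (not 0 R 0), so the schema fails here.
(C) R is reflexive (each world relates to itself), so the schema is valid here.
(D) R is not reflexive (not 3 R 3), so the schema fails here.

A, B, D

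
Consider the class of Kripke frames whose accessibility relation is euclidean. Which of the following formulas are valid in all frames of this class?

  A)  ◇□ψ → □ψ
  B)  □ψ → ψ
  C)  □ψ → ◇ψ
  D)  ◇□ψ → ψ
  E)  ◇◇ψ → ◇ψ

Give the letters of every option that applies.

(A) ◇□ψ → □ψ is the dual of axiom 5; it is valid on a frame exactly when R is euclidean. Every such R is euclidean, so valid.
(B) □ψ → ψ is axiom T; it is valid on a frame exactly when R is reflexive. Such an R need not be reflexive, so not valid.
(C) □ψ → ◇ψ (axiom D) characterises the serial frames. Such an R need not be serial — not valid.
(D) ◇□ψ → ψ (the dual of axiom B) characterises the symmetric frames. Such an R need not be symmetric — not valid.
(E) ◇◇ψ → ◇ψ is the dual of axiom 4, which corresponds to transitivity. Such an R need not be transitive — not valid.

A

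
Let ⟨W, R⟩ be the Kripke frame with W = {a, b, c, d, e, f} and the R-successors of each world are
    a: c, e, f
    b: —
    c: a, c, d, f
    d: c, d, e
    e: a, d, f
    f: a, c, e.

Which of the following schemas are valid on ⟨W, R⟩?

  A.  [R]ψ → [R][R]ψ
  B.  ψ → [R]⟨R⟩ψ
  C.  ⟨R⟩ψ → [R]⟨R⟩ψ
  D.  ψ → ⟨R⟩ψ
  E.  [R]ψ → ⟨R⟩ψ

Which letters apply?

B

R is not reflexive: not a R a.
R is symmetric: every R-edge is matched by its reverse.
R is not transitive: a R c and c R a but not a R a.
R is not euclidean: a R c and a R e but not c R e.
R is not serial: b has no R-successor.
(A) [R]ψ → [R][R]ψ is axiom 4, which corresponds to transitivity. R is not transitive — not valid.
(B) axiom B: valid iff R is symmetric. R is symmetric — valid.
(C) ⟨R⟩ψ → [R]⟨R⟩ψ is axiom 5, which corresponds to the euclidean property. R is not euclidean — not valid.
(D) the dual of axiom T: valid iff R is reflexive. R is not reflexive — not valid.
(E) [R]ψ → ⟨R⟩ψ is axiom D, which corresponds to seriality. R is not serial — not valid.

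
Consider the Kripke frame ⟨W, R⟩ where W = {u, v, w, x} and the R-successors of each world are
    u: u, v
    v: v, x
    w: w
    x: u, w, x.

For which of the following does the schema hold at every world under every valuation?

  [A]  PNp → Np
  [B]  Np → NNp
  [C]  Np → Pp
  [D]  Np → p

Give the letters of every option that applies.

C, D

R is reflexive: each world relates to itself.
R is not transitive: u R v and v R x but not u R x.
R is not euclidean: u R v and u R u but not v R u.
R is serial: every world has an R-successor.
(A) PNp → Np is the dual of axiom 5; it is valid on a frame exactly when R is euclidean. R is not euclidean, so not valid.
(B) Np → NNp (axiom 4) characterises the transitive frames. R is not transitive — not valid.
(C) Np → Pp is axiom D; it is valid on a frame exactly when R is serial. R is serial, so valid.
(D) Np → p (axiom T) characterises the reflexive frames. R is reflexive — valid.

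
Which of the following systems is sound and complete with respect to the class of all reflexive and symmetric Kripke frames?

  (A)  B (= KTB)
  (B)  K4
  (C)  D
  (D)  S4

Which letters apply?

A

(A) B (= KTB) is determined by exactly this class.
(B) K4 is determined by the class of transitive frames.
(C) D is determined by the class of serial frames.
(D) S4 is determined by the class of reflexive and transitive frames.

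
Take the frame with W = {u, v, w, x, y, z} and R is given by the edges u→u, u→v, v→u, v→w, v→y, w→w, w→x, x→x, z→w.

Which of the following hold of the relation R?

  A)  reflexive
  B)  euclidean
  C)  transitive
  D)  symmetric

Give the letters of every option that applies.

none

(A) not reflexive: not v R v.
(B) not euclidean: v R u and v R w but not u R w.
(C) not transitive: u R v and v R w but not u R w.
(D) not symmetric: v R w but not w R v.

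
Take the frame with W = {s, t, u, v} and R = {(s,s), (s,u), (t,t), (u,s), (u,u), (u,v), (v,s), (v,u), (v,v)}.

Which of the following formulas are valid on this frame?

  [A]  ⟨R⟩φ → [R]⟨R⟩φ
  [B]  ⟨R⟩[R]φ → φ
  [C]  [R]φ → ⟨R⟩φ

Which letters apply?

R is not symmetric: v R s but not s R v.
R is not euclidean: u R s and u R v but not s R v.
R is serial: every world has an R-successor.
(A) ⟨R⟩φ → [R]⟨R⟩φ is axiom 5; it is valid on a frame exactly when R is euclidean. R is not euclidean, so not valid.
(B) ⟨R⟩[R]φ → φ is the dual of axiom B; it is valid on a frame exactly when R is symmetric. R is not symmetric, so not valid.
(C) [R]φ → ⟨R⟩φ (axiom D) characterises the serial frames. R is serial — valid.

C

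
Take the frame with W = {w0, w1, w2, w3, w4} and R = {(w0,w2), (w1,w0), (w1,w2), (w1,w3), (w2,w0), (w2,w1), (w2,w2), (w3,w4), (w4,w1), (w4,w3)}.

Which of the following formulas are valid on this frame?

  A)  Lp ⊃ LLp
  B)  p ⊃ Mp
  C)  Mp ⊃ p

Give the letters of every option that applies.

none

R is not reflexive: not w0 R w0.
R is not transitive: w0 R w2 and w2 R w0 but not w0 R w0.
R is not a subset of the identity: w0 R w2 with w0 ≠ w2.
(A) Lp ⊃ LLp (axiom 4) characterises the transitive frames. R is not transitive — not valid.
(B) the dual of axiom T: valid iff R is reflexive. R is not reflexive — not valid.
(C) Mp ⊃ p is the converse of T; it holds exactly when R ⊆ identity. Here R ⊄ identity — not valid.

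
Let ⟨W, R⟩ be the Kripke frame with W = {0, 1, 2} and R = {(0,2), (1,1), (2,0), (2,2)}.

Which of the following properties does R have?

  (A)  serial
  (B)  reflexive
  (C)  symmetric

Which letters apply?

A, C

(A) serial: every world has an R-successor.
(B) not reflexive: not 0 R 0.
(C) symmetric: every R-edge is matched by its reverse.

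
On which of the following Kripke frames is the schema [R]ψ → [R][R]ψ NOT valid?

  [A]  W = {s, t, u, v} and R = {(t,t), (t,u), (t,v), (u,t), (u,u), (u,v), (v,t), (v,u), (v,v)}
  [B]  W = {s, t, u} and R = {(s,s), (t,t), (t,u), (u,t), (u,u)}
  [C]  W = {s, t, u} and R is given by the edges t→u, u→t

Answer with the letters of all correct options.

The schema [R]ψ → [R][R]ψ is axiom 4; it is valid on a frame iff R is transitive.
(A) R is transitive (R is closed under composition), so the schema is valid here.
(B) R is transitive (R is closed under composition), so the schema is valid here.
(C) R is not transitive (t R u and u R t but not t R t), so the schema fails here.

C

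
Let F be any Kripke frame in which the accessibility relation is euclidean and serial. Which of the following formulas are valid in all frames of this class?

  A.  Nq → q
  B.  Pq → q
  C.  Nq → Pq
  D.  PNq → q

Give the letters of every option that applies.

(A) Nq → q (axiom T) characterises the reflexive frames. Such an R need not be reflexive — not valid.
(B) Pq → q is valid only on frames where every R-edge is a self-loop. Such an R need not be a subset of the identity — not valid.
(C) axiom D: valid iff R is serial. Every such R is serial — valid.
(D) PNq → q is the dual of axiom B; it is valid on a frame exactly when R is symmetric. Such an R need not be symmetric, so not valid.

C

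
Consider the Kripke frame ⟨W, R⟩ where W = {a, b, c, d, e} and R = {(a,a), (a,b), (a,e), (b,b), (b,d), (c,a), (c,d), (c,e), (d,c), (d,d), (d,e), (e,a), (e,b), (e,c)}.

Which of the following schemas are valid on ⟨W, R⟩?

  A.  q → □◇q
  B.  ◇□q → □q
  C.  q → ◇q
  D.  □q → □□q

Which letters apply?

none

R is not reflexive: not c R c.
R is not symmetric: a R b but not b R a.
R is not transitive: a R b and b R d but not a R d.
R is not euclidean: a R b and a R a but not b R a.
(A) q → □◇q is axiom B; it is valid on a frame exactly when R is symmetric. R is not symmetric, so not valid.
(B) the dual of axiom 5: valid iff R is euclidean. R is not euclidean — not valid.
(C) q → ◇q is the dual of axiom T; it is valid on a frame exactly when R is reflexive. R is not reflexive, so not valid.
(D) axiom 4: valid iff R is transitive. R is not transitive — not valid.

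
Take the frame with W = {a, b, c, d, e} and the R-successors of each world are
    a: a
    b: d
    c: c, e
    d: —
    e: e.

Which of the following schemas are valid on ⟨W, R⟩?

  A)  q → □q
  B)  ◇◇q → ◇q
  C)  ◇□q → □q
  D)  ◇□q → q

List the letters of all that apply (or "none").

B

R is not symmetric: b R d but not d R b.
R is transitive: R is closed under composition.
R is not euclidean: c R e and c R c but not e R c.
R is not a subset of the identity: b R d with b ≠ d.
(A) q → □q is equivalent to ◇p→p; it holds exactly when R ⊆ identity. Here R ⊄ identity — not valid.
(B) the dual of axiom 4: valid iff R is transitive. R is transitive — valid.
(C) ◇□q → □q (the dual of axiom 5) characterises the euclidean frames. R is not euclidean — not valid.
(D) ◇□q → q is the dual of axiom B; it is valid on a frame exactly when R is symmetric. R is not symmetric, so not valid.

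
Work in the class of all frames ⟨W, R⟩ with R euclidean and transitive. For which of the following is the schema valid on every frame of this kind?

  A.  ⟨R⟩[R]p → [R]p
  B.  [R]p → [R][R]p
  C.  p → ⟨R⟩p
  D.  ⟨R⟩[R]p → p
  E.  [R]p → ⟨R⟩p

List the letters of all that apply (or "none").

(A) ⟨R⟩[R]p → [R]p (the dual of axiom 5) characterises the euclidean frames. Every such R is euclidean — valid.
(B) [R]p → [R][R]p (axiom 4) characterises the transitive frames. Every such R is transitive — valid.
(C) p → ⟨R⟩p is the dual of axiom T, which corresponds to reflexivity. Such an R need not be reflexive — not valid.
(D) ⟨R⟩[R]p → p is the dual of axiom B, which corresponds to symmetry. Such an R need not be symmetric — not valid.
(E) [R]p → ⟨R⟩p (axiom D) characterises the serial frames. Such an R need not be serial — not valid.

A, B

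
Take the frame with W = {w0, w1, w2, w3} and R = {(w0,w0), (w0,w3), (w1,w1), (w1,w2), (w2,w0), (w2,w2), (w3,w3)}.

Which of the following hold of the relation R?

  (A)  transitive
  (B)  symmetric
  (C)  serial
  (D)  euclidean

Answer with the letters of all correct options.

(A) not transitive: w1 R w2 and w2 R w0 but not w1 R w0.
(B) not symmetric: w0 R w3 but not w3 R w0.
(C) serial: every world has an R-successor.
(D) not euclidean: w0 R w3 and w0 R w0 but not w3 R w0.

C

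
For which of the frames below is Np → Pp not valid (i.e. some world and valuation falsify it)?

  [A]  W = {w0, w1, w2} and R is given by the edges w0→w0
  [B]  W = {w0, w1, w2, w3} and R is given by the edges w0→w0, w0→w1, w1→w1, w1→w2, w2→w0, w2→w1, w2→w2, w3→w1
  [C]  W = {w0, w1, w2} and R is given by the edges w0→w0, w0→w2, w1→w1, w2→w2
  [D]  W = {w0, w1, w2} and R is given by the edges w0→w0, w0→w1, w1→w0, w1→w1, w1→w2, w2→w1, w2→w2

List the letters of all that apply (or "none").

A

The schema Np → Pp is axiom D; it is valid on a frame iff R is serial.
(A) R is not serial (w1 has no R-successor), so the schema fails here.
(B) R is serial (every world has an R-successor), so the schema is valid here.
(C) R is serial (every world has an R-successor), so the schema is valid here.
(D) R is serial (every world has an R-successor), so the schema is valid here.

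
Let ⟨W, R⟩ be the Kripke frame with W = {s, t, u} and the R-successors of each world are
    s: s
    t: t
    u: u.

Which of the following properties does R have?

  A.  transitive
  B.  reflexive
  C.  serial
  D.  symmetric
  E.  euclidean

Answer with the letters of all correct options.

(A) transitive: R is closed under composition.
(B) reflexive: each world relates to itself.
(C) serial: every world has an R-successor.
(D) symmetric: every R-edge is matched by its reverse.
(E) euclidean: any two R-successors of the same world are R-related.

A, B, C, D, E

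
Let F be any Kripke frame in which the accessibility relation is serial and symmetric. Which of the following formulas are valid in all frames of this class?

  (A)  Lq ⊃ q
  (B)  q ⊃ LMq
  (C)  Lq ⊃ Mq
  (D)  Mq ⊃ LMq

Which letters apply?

B, C

(A) Lq ⊃ q is axiom T, which corresponds to reflexivity. Such an R need not be reflexive — not valid.
(B) q ⊃ LMq is axiom B, which corresponds to symmetry. Every such R is symmetric — valid.
(C) Lq ⊃ Mq (axiom D) characterises the serial frames. Every such R is serial — valid.
(D) Mq ⊃ LMq (axiom 5) characterises the euclidean frames. Such an R need not be euclidean — not valid.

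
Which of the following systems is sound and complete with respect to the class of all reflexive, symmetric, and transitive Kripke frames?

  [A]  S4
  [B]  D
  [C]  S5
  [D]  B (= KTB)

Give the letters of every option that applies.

C

(A) S4 is determined by the class of reflexive and transitive frames.
(B) D is determined by the class of serial frames.
(C) S5 is determined by exactly this class.
(D) B (= KTB) is determined by the class of reflexive and symmetric frames.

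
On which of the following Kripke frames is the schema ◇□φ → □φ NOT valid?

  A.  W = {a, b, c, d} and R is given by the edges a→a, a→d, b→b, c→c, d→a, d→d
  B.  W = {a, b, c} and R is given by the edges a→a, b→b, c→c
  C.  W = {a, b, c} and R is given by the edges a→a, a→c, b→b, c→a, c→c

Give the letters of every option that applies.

none

The schema ◇□φ → □φ is the dual of axiom 5; it is valid on a frame iff R is euclidean.
(A) R is euclidean (any two R-successors of the same world are R-related), so the schema is valid here.
(B) R is euclidean (any two R-successors of the same world are R-related), so the schema is valid here.
(C) R is euclidean (any two R-successors of the same world are R-related), so the schema is valid here.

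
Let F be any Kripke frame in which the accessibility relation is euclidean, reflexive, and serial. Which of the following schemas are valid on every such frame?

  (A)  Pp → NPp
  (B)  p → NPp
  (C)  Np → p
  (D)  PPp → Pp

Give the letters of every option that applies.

A relation that is euclidean, reflexive, and serial is also symmetric and transitive.
(A) axiom 5: valid iff R is euclidean. Every such R is euclidean — valid.
(B) p → NPp is axiom B; it is valid on a frame exactly when R is symmetric. Every such R is symmetric, so valid.
(C) Np → p is axiom T, which corresponds to reflexivity. Every such R is reflexive — valid.
(D) PPp → Pp (the dual of axiom 4) characterises the transitive frames. Every such R is transitive — valid.

A, B, C, D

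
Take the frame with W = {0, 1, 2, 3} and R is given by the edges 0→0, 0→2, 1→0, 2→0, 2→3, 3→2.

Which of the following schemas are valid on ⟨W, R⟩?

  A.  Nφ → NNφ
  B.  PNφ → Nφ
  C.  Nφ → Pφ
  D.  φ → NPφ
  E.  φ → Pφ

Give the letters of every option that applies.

R is not reflexive: not 1 R 1.
R is not symmetric: 1 R 0 but not 0 R 1.
R is not transitive: 0 R 2 and 2 R 3 but not 0 R 3.
R is not euclidean: 2 R 0 and 2 R 3 but not 0 R 3.
R is serial: every world has an R-successor.
(A) Nφ → NNφ is axiom 4, which corresponds to transitivity. R is not transitive — not valid.
(B) PNφ → Nφ is the dual of axiom 5, which corresponds to the euclidean property. R is not euclidean — not valid.
(C) axiom D: valid iff R is serial. R is serial — valid.
(D) axiom B: valid iff R is symmetric. R is not symmetric — not valid.
(E) φ → Pφ is the dual of axiom T; it is valid on a frame exactly when R is reflexive. R is not reflexive, so not valid.

C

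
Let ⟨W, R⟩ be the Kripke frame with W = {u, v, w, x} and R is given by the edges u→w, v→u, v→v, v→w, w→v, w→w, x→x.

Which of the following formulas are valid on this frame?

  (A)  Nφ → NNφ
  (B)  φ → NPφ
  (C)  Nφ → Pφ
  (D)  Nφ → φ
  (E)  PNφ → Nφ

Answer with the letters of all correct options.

R is not reflexive: not u R u.
R is not symmetric: u R w but not w R u.
R is not transitive: u R w and w R v but not u R v.
R is not euclidean: v R u and v R v but not u R v.
R is serial: every world has an R-successor.
(A) Nφ → NNφ is axiom 4, which corresponds to transitivity. R is not transitive — not valid.
(B) φ → NPφ (axiom B) characterises the symmetric frames. R is not symmetric — not valid.
(C) Nφ → Pφ is axiom D, which corresponds to seriality. R is serial — valid.
(D) Nφ → φ (axiom T) characterises the reflexive frames. R is not reflexive — not valid.
(E) PNφ → Nφ is the dual of axiom 5; it is valid on a frame exactly when R is euclidean. R is not euclidean, so not valid.

C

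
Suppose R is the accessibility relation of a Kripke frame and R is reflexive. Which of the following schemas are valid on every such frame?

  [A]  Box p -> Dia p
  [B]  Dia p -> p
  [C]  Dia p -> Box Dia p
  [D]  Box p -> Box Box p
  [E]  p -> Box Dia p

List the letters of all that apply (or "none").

A

A reflexive relation is serial.
(A) axiom D: valid iff R is serial. Every such R is serial — valid.
(B) Dia p -> p (the converse of T) corresponds to R being a subset of the identity. Such an R need not be a subset of the identity, so not valid.
(C) axiom 5: valid iff R is euclidean. Such an R need not be euclidean — not valid.
(D) axiom 4: valid iff R is transitive. Such an R need not be transitive — not valid.
(E) axiom B: valid iff R is symmetric. Such an R need not be symmetric — not valid.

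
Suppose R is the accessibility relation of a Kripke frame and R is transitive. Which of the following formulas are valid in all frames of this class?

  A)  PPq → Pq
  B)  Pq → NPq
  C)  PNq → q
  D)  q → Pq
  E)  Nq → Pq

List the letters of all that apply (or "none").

A

(A) PPq → Pq is the dual of axiom 4; it is valid on a frame exactly when R is transitive. Every such R is transitive, so valid.
(B) axiom 5: valid iff R is euclidean. Such an R need not be euclidean — not valid.
(C) PNq → q is the dual of axiom B; it is valid on a frame exactly when R is symmetric. Such an R need not be symmetric, so not valid.
(D) the dual of axiom T: valid iff R is reflexive. Such an R need not be reflexive — not valid.
(E) Nq → Pq is axiom D; it is valid on a frame exactly when R is serial. Such an R need not be serial, so not valid.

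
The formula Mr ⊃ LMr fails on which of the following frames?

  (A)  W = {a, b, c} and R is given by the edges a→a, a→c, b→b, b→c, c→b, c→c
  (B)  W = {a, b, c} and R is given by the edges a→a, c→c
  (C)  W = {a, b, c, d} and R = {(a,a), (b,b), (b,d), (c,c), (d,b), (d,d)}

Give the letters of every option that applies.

The schema Mr ⊃ LMr is axiom 5; it is valid on a frame iff R is euclidean.
(A) R is not euclidean (a R c and a R a but not c R a), so the schema fails here.
(B) R is euclidean (any two R-successors of the same world are R-related), so the schema is valid here.
(C) R is euclidean (any two R-successors of the same world are R-related), so the schema is valid here.

A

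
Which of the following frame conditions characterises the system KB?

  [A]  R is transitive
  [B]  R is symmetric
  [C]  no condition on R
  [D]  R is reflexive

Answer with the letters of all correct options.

B

(A) this class determines K4, not KB.
(B) KB is sound and complete for exactly this class.
(C) this class determines K, not KB.
(D) this class determines T (= KT), not KB.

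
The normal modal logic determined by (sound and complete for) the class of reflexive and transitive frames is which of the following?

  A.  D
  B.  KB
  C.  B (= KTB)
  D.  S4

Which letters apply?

D

(A) D is determined by the class of serial frames.
(B) KB is determined by the class of symmetric frames.
(C) B (= KTB) is determined by the class of reflexive and symmetric frames.
(D) S4 is determined by exactly this class.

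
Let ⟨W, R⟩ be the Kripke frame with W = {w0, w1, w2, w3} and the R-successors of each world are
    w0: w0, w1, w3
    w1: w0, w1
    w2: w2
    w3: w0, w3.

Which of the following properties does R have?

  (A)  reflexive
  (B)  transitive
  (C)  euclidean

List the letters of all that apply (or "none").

A

(A) reflexive: each world relates to itself.
(B) not transitive: w1 R w0 and w0 R w3 but not w1 R w3.
(C) not euclidean: w0 R w1 and w0 R w3 but not w1 R w3.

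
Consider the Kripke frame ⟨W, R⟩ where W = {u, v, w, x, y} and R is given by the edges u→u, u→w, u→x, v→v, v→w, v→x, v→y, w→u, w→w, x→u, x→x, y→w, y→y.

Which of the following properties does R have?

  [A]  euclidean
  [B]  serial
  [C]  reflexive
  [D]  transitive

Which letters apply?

(A) not euclidean: u R w and u R x but not w R x.
(B) serial: every world has an R-successor.
(C) reflexive: each world relates to itself.
(D) not transitive: v R w and w R u but not v R u.

B, C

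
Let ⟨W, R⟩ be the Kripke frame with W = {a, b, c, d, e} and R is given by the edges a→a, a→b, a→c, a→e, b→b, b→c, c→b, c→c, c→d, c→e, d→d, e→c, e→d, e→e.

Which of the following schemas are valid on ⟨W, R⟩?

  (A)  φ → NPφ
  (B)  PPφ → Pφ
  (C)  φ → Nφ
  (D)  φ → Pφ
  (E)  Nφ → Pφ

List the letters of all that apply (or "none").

R is reflexive: each world relates to itself.
R is not symmetric: a R b but not b R a.
R is not transitive: a R c and c R d but not a R d.
R is serial: every world has an R-successor.
R is not a subset of the identity: a R b with a ≠ b.
(A) axiom B: valid iff R is symmetric. R is not symmetric — not valid.
(B) PPφ → Pφ is the dual of axiom 4, which corresponds to transitivity. R is not transitive — not valid.
(C) φ → Nφ is valid only on frames where every R-edge is a self-loop. Here R ⊄ identity — not valid.
(D) φ → Pφ (the dual of axiom T) characterises the reflexive frames. R is reflexive — valid.
(E) Nφ → Pφ (axiom D) characterises the serial frames. R is serial — valid.

D, E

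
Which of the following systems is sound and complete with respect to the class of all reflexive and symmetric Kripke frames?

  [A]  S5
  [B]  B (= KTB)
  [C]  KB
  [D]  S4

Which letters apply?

B

(A) S5 is determined by the class of reflexive, symmetric, and transitive frames.
(B) B (= KTB) is determined by exactly this class.
(C) KB is determined by the class of symmetric frames.
(D) S4 is determined by the class of reflexive and transitive frames.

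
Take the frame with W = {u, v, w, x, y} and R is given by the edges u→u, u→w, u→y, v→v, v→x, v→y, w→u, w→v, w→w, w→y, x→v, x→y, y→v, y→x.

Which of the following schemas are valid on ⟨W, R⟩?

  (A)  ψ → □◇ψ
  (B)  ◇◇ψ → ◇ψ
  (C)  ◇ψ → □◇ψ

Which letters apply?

R is not symmetric: u R y but not y R u.
R is not transitive: u R w and w R v but not u R v.
R is not euclidean: u R y and u R u but not y R u.
(A) ψ → □◇ψ is axiom B, which corresponds to symmetry. R is not symmetric — not valid.
(B) ◇◇ψ → ◇ψ is the dual of axiom 4, which corresponds to transitivity. R is not transitive — not valid.
(C) ◇ψ → □◇ψ (axiom 5) characterises the euclidean frames. R is not euclidean — not valid.

none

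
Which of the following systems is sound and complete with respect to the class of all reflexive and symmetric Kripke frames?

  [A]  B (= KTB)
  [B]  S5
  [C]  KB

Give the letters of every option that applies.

(A) B (= KTB) is determined by exactly this class.
(B) S5 is determined by the class of reflexive, symmetric, and transitive frames.
(C) KB is determined by the class of symmetric frames.

A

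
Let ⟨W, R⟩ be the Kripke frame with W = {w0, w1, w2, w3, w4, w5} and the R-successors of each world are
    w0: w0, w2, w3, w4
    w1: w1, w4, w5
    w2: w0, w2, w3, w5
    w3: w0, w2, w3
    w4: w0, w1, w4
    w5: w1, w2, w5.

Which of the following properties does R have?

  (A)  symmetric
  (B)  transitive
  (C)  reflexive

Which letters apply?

(A) symmetric: every R-edge is matched by its reverse.
(B) not transitive: w0 R w2 and w2 R w5 but not w0 R w5.
(C) reflexive: each world relates to itself.

A, C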